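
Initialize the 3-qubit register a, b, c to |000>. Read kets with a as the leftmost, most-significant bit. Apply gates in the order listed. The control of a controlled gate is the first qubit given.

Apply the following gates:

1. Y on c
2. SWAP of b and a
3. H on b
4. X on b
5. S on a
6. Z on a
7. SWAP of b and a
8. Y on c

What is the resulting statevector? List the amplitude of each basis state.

After the circuit, the state carries amplitude sqrt(2)/2 on |000>, sqrt(2)/2 on |100>, and 0 on every other basis state.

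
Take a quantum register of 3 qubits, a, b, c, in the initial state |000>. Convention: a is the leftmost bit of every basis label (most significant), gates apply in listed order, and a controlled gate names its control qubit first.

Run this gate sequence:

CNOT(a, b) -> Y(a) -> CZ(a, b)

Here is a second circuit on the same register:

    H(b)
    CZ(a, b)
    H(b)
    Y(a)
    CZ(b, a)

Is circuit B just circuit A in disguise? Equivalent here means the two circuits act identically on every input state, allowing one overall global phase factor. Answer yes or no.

Yes: on every input state the two circuits agree up to one overall phase factor.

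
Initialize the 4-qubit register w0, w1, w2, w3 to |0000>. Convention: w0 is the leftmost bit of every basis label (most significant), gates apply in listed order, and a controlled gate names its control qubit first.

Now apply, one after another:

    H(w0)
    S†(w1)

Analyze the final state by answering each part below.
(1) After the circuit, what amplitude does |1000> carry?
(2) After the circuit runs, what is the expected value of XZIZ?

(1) The final state's coefficient on |1000> equals sqrt(2)/2.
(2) The observable XZIZ averages to 1.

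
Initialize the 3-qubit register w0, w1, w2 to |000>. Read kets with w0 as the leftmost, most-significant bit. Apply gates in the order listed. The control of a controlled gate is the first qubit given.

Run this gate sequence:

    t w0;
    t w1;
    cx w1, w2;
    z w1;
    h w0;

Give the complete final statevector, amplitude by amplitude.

The final amplitudes are sqrt(2)/2 on |000>, sqrt(2)/2 on |100>, and 0 on every other basis state.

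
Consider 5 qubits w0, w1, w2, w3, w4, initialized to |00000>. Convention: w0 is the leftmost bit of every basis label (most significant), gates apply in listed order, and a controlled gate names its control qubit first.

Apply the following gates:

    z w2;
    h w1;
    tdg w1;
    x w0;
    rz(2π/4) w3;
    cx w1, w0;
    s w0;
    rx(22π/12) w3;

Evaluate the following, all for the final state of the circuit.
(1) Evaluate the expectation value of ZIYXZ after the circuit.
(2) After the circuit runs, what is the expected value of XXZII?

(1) In the final state, ZIYXZ has expectation 0.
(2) The observable XXZII averages to -sqrt(2)/2.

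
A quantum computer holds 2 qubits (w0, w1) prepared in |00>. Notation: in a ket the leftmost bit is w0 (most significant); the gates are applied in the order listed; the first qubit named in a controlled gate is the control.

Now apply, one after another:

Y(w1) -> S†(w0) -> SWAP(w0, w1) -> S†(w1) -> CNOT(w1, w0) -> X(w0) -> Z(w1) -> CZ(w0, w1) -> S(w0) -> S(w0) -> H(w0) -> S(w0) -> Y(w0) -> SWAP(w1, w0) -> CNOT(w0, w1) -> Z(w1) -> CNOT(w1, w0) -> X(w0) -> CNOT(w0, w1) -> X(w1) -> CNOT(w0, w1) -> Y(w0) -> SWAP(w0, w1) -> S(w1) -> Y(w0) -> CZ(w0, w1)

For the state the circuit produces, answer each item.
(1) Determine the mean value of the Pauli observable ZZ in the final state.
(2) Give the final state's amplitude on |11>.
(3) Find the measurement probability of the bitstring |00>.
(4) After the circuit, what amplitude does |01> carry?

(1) The observable ZZ averages to 1.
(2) The amplitude on |11> is sqrt(2)*I/2.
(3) The probability of measuring |00> is 1/2.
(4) The final state's coefficient on |01> equals 0.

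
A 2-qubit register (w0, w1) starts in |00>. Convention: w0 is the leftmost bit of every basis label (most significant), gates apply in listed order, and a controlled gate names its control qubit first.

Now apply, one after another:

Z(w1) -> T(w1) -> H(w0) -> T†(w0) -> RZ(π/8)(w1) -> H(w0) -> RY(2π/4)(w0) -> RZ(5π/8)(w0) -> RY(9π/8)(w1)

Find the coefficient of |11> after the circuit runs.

The amplitude on |11> is sqrt(2)*exp(I*pi/4)*cos(pi/16)/2.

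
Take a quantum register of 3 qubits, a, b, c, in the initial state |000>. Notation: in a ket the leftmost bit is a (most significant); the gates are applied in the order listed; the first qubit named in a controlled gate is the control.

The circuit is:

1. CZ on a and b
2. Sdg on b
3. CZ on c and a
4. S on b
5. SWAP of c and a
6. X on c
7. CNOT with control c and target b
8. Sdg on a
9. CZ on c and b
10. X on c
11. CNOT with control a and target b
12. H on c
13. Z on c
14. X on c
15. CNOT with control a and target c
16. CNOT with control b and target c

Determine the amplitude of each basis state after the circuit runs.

The final amplitudes are -sqrt(2)/2 on |010>, sqrt(2)/2 on |011>, and 0 on every other basis state.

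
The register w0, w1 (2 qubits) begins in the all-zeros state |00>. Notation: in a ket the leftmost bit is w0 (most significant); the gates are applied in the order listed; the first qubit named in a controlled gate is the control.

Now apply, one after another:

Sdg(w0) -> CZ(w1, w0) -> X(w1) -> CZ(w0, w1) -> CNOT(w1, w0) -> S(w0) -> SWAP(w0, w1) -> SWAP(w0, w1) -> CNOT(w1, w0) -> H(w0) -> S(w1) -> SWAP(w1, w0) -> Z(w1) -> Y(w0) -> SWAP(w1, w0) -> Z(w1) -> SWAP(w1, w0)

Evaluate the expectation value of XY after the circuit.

In the final state, XY has expectation 0.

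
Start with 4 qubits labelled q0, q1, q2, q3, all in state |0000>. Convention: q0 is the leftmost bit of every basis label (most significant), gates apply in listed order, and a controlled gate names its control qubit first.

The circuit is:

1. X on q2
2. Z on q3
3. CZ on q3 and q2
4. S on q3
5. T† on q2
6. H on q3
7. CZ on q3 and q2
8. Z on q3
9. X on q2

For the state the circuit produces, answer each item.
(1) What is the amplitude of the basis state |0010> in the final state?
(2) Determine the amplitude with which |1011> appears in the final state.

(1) The final state's coefficient on |0010> equals 0.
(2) |1011> carries amplitude 0 in the final state.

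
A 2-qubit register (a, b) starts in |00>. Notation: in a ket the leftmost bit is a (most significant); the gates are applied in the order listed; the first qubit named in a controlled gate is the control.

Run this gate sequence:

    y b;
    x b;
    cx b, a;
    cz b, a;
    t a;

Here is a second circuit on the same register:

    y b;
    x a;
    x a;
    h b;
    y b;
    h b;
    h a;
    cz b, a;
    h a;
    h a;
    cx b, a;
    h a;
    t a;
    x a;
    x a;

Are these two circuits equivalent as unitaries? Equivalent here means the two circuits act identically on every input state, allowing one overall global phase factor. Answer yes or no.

No — the two circuits implement different unitaries, even allowing a global phase.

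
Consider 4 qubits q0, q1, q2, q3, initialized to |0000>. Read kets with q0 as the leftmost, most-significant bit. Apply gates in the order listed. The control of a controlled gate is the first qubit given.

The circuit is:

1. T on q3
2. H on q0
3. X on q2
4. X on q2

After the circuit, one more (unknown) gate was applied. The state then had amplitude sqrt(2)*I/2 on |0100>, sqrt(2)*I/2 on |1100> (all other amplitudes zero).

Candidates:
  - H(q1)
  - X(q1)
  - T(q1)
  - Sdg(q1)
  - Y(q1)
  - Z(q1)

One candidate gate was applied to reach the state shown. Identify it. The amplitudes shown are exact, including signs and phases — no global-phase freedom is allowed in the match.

It was Y(q1) that produced the state shown. Key observation: steps 3-4 multiply out to the identity, so the circuit reduces to the remaining gates.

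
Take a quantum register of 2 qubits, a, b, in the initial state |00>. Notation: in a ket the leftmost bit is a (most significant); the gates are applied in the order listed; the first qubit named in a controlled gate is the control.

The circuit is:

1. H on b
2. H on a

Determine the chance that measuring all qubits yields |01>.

A full measurement returns |01> with probability 1/4.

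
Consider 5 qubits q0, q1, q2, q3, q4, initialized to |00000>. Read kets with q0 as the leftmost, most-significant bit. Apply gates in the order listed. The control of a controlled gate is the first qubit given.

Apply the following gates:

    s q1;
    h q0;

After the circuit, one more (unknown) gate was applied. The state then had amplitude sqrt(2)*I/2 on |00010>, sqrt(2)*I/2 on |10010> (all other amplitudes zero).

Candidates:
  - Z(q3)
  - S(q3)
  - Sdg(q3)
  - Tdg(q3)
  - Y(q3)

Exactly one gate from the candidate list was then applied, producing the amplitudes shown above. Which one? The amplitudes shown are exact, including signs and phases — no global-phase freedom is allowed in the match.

The unique candidate consistent with the amplitudes is Y(q3).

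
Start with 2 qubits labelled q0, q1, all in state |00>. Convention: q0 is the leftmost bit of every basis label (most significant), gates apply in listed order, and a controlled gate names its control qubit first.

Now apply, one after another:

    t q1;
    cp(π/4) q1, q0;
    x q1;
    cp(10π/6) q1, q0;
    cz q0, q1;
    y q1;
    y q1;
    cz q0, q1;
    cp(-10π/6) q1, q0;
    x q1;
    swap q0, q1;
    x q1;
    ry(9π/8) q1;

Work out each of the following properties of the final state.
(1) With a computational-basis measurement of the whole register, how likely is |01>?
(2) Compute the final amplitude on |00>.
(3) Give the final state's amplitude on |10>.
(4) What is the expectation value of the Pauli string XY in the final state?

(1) Outcome |01> occurs with probability cos(7*pi/16)**2.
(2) The final state's coefficient on |00> equals -cos(pi/16).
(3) |10> carries amplitude 0 in the final state.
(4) In the final state, XY has expectation 0.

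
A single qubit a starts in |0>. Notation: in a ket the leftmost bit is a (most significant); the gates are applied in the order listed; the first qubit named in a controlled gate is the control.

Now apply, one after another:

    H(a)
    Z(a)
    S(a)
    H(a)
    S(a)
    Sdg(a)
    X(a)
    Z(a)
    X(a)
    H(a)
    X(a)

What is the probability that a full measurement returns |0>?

A full measurement returns |0> with probability 1/2. Key observation: the block from step 5 through step 6 cancels to the identity and can be dropped.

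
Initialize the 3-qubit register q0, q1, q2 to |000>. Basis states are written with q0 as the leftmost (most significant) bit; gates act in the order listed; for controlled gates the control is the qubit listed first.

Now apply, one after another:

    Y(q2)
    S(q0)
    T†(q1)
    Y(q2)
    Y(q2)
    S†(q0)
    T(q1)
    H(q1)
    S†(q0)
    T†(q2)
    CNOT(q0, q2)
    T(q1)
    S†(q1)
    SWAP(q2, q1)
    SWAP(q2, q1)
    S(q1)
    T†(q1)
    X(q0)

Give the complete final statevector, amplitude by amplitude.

The final amplitudes are sqrt(2)*exp(I*pi/4)/2 on |101>, sqrt(2)*exp(I*pi/4)/2 on |111>, and 0 on every other basis state.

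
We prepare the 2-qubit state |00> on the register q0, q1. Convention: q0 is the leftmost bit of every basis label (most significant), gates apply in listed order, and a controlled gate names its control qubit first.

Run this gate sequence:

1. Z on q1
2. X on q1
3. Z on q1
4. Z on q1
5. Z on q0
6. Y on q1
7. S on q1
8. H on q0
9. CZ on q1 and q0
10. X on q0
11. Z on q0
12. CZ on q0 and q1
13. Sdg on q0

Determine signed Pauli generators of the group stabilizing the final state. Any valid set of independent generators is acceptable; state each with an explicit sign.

One valid set of independent stabilizer generators is +YI, +IZ (any independent generating set of the same group is equally correct).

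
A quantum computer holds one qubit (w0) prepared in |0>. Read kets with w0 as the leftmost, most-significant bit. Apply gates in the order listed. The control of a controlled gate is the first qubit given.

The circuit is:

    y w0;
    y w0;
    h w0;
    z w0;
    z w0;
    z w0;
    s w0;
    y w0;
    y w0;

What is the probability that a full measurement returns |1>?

Outcome |1> occurs with probability 1/2.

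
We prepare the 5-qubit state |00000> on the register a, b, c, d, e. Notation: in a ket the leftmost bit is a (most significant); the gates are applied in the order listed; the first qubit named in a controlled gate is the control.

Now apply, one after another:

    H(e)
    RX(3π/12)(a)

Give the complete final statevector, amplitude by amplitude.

After the circuit, the state carries amplitude sqrt(2*sqrt(2) + 4)/4 on |00000>, sqrt(2*sqrt(2) + 4)/4 on |00001>, -I*sqrt(4 - 2*sqrt(2))/4 on |10000>, -I*sqrt(4 - 2*sqrt(2))/4 on |10001>, and 0 on every other basis state.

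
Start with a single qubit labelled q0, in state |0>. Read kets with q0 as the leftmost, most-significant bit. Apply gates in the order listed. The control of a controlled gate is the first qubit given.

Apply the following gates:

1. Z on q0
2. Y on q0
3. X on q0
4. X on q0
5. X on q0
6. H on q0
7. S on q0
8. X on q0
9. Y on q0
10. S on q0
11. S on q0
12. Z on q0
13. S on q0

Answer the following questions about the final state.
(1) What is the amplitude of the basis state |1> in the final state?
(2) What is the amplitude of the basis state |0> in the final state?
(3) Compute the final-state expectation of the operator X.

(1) The amplitude on |1> is sqrt(2)/2. Key observation: gates 3-4 undo each other exactly, leaving only the rest of the circuit to track.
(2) The amplitude on |0> is sqrt(2)/2.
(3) The observable X averages to 1.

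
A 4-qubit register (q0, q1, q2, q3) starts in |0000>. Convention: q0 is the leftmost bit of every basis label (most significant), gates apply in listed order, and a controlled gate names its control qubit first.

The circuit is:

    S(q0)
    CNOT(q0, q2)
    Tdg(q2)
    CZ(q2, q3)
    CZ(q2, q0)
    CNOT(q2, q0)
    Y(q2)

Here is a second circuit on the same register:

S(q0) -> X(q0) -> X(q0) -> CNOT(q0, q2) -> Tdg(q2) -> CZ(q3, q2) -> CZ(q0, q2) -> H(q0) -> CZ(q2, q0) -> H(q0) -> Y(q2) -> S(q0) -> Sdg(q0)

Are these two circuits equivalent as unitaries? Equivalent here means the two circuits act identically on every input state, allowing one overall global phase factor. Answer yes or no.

Yes, they are equivalent — the unitaries differ by at most a global phase.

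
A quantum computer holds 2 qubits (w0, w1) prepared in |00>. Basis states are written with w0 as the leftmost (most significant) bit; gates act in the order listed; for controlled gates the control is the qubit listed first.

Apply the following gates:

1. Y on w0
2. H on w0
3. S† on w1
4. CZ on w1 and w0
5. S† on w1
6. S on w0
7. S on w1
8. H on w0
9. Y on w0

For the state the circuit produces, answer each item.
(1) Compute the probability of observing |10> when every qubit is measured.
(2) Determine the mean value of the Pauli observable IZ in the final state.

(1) Outcome |10> occurs with probability 1/2.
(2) The observable IZ averages to 1.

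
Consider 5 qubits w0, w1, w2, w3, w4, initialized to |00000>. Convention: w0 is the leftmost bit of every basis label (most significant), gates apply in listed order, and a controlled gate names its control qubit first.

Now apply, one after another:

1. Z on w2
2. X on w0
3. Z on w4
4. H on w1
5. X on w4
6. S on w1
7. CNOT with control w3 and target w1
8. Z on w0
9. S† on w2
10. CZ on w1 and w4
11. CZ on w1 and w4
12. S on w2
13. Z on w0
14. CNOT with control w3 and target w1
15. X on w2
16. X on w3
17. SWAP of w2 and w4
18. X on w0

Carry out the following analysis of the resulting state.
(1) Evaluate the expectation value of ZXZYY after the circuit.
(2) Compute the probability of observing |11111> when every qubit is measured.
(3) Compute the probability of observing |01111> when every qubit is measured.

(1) The expectation value of ZXZYY is 0. Key observation: the block from step 7 through step 14 cancels to the identity and can be dropped.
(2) Outcome |11111> occurs with probability 0.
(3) Outcome |01111> occurs with probability 1/2.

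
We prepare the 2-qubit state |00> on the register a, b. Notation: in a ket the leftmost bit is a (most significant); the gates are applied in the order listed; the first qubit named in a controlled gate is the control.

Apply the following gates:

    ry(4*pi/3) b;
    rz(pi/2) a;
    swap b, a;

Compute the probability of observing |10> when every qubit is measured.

A full measurement returns |10> with probability 3/4.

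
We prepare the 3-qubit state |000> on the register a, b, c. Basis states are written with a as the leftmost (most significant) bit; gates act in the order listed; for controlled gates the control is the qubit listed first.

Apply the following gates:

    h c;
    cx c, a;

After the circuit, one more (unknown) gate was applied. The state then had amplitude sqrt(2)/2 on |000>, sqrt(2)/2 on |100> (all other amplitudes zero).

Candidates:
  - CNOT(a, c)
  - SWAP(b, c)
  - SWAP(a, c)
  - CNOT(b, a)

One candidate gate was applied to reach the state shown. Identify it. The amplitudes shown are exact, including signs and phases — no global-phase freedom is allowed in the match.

The unique candidate consistent with the amplitudes is CNOT(a, c).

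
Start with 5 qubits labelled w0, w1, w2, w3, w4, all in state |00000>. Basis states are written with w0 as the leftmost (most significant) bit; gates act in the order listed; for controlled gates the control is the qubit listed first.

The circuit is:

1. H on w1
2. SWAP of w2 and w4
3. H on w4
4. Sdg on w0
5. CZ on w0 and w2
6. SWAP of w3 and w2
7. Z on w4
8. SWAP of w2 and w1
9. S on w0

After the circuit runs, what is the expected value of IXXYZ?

The expectation value of IXXYZ is 0.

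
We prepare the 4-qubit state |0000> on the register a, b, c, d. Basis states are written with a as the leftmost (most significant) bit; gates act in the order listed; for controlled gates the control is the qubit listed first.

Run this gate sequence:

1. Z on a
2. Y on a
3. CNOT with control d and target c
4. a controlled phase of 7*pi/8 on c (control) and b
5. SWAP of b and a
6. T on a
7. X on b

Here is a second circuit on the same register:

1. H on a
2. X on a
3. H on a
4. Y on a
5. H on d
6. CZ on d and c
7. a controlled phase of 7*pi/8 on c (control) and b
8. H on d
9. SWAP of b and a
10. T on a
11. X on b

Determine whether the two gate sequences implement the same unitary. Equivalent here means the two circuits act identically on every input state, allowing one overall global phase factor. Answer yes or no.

No: there is an input state on which the two circuits produce genuinely different outputs (not merely differing by a phase).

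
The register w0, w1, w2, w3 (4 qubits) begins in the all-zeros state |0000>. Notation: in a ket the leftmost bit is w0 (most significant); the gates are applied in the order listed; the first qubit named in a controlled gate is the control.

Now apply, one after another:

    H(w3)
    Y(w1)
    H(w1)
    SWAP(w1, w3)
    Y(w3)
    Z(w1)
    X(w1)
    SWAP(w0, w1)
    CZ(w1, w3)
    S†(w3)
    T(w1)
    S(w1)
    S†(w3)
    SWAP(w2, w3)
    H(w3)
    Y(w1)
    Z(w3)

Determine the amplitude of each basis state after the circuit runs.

After the circuit, the state carries amplitude 0 on |0000>, 0 on |0001>, 0 on |0010>, 0 on |0011>, sqrt(2)*I/4 on |0100>, -sqrt(2)*I/4 on |0101>, -sqrt(2)*I/4 on |0110>, sqrt(2)*I/4 on |0111>, 0 on |1000>, 0 on |1001>, 0 on |1010>, 0 on |1011>, -sqrt(2)*I/4 on |1100>, sqrt(2)*I/4 on |1101>, sqrt(2)*I/4 on |1110>, -sqrt(2)*I/4 on |1111>.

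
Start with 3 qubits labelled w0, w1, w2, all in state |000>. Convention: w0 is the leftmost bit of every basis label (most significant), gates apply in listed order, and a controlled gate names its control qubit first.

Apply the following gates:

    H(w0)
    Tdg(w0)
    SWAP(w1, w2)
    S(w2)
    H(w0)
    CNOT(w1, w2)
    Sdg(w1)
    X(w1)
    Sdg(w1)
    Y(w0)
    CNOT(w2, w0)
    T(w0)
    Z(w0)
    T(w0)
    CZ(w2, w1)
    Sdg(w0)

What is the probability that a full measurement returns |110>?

The probability of measuring |110> is sqrt(2)/4 + 1/2.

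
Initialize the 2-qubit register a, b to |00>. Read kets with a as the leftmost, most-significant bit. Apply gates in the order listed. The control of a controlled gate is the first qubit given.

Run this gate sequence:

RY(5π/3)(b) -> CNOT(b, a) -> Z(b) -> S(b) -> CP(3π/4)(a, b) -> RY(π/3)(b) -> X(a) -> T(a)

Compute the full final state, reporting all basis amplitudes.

The resulting statevector has amplitude -exp(I*pi/4)/4 on |00>, sqrt(3)*exp(I*pi/4)/4 on |01>, -3*exp(I*pi/4)/4 on |10>, -sqrt(3)*exp(I*pi/4)/4 on |11>.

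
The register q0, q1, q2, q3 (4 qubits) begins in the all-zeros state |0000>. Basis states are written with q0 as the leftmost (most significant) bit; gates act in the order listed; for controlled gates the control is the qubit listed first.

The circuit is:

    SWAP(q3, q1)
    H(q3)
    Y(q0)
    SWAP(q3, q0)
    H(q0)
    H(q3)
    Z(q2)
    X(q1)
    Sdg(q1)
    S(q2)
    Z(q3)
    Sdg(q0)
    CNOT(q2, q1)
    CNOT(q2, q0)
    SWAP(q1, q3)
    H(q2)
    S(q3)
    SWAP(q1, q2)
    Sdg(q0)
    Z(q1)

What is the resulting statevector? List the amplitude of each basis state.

The resulting statevector has amplitude I/2 on |0001>, I/2 on |0011>, -I/2 on |0101>, -I/2 on |0111>, and 0 on every other basis state.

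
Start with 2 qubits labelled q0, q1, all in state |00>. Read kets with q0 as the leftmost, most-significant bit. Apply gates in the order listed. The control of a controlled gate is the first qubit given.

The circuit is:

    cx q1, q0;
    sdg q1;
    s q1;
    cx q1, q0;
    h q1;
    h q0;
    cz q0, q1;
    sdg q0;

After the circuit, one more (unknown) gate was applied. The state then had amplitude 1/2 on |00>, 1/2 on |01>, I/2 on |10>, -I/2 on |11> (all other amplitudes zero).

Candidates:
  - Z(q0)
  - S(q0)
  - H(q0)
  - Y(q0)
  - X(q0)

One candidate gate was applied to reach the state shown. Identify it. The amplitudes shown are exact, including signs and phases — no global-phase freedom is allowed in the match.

The unique candidate consistent with the amplitudes is Z(q0).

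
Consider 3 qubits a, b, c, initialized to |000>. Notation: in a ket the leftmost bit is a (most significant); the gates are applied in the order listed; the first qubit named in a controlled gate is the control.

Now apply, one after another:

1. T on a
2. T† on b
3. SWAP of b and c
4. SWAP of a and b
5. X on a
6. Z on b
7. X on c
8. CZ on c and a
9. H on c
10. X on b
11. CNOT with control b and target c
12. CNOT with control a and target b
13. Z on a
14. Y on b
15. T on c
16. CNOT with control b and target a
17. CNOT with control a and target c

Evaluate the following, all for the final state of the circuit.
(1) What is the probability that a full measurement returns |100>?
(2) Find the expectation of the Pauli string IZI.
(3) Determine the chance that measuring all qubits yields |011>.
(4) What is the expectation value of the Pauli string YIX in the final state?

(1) Outcome |100> occurs with probability 0.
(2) In the final state, IZI has expectation -1.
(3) A full measurement returns |011> with probability 1/2.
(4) The observable YIX averages to 0.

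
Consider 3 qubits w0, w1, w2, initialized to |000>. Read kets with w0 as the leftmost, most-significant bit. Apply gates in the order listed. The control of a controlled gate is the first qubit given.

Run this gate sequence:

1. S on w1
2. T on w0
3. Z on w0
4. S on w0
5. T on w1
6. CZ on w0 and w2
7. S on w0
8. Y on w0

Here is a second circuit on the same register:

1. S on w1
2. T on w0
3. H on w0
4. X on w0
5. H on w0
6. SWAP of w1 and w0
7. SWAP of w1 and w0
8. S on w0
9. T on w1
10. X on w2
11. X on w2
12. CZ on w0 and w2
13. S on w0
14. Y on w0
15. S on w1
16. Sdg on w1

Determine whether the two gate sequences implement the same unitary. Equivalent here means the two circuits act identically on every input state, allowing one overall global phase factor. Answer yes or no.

Yes, they are equivalent — the unitaries differ by at most a global phase.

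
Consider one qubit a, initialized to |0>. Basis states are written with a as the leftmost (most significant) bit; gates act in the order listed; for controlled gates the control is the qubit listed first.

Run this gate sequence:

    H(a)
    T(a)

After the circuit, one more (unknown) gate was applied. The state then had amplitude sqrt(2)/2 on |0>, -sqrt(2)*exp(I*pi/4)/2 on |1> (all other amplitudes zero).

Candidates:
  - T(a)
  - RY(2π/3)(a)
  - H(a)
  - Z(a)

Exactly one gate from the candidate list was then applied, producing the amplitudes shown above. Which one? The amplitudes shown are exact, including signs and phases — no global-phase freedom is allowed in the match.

The unique candidate consistent with the amplitudes is Z(a).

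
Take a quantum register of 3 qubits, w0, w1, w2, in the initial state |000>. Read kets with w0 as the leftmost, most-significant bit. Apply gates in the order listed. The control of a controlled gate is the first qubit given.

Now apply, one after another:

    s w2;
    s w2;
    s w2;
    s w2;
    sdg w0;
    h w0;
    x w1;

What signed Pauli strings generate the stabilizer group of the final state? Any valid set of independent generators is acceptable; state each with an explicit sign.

The stabilizer group can be generated by +XII, -IZI, +IIZ, among other valid generating sets. Key observation: the block from step 1 through step 4 cancels to the identity and can be dropped.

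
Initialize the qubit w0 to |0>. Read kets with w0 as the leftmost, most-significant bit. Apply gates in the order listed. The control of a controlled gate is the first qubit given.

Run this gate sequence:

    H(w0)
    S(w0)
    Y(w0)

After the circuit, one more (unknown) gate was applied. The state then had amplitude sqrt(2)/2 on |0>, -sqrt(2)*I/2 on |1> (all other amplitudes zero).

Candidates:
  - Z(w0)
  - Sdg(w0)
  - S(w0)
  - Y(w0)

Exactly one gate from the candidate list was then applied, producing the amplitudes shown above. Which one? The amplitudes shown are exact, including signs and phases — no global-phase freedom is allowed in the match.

It was Z(w0) that produced the state shown.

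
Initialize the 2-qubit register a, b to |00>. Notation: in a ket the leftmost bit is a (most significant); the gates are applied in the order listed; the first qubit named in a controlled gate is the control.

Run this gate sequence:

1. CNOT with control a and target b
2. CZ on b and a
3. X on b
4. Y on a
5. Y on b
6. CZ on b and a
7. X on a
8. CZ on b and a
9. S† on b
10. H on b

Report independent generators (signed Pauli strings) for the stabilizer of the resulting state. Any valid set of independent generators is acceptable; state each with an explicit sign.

The final state is stabilized by the group generated by +IX, +ZI; other independent generating sets are equally valid.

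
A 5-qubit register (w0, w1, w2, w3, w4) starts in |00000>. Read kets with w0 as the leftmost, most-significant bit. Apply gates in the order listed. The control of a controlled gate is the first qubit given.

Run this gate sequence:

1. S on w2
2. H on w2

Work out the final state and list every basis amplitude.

The final amplitudes are sqrt(2)/2 on |00000>, sqrt(2)/2 on |00100>, and 0 on every other basis state.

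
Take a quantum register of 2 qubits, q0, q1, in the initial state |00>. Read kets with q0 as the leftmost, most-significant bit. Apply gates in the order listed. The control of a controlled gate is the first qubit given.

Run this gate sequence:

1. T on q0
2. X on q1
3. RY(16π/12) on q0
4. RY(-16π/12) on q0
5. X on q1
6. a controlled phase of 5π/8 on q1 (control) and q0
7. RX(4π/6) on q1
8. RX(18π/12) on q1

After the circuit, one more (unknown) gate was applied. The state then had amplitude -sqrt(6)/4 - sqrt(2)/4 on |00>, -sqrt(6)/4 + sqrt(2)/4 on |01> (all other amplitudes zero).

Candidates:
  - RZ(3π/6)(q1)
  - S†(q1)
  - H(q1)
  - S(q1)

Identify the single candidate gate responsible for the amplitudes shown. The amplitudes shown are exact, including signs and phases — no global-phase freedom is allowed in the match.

It was S(q1) that produced the state shown. Key observation: steps 2-5 multiply out to the identity, so the circuit reduces to the remaining gates.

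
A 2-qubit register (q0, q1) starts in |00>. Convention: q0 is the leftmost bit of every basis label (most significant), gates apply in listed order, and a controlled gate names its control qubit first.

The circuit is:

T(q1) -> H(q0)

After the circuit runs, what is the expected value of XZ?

In the final state, XZ has expectation 1.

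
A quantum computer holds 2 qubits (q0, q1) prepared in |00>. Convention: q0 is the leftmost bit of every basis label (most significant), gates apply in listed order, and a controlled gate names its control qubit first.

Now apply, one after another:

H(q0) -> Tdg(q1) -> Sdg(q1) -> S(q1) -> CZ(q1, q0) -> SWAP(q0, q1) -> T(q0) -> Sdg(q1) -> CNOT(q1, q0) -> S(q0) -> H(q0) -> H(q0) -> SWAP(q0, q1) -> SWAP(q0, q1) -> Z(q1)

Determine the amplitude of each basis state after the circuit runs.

After the circuit, the state carries amplitude sqrt(2)/2 on |00>, 0 on |01>, 0 on |10>, -sqrt(2)/2 on |11>. Key observation: the block from step 13 through step 14 cancels to the identity and can be dropped.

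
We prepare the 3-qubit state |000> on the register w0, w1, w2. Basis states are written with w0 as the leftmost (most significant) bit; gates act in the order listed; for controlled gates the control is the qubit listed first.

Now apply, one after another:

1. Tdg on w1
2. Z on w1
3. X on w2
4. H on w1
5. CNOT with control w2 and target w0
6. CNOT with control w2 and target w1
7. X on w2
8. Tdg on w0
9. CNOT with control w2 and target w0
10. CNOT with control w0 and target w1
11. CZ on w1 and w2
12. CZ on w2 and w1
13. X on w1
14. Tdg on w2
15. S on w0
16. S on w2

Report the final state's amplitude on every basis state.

The resulting statevector has amplitude sqrt(2)*exp(I*pi/4)/2 on |100>, sqrt(2)*exp(I*pi/4)/2 on |110>, and 0 on every other basis state.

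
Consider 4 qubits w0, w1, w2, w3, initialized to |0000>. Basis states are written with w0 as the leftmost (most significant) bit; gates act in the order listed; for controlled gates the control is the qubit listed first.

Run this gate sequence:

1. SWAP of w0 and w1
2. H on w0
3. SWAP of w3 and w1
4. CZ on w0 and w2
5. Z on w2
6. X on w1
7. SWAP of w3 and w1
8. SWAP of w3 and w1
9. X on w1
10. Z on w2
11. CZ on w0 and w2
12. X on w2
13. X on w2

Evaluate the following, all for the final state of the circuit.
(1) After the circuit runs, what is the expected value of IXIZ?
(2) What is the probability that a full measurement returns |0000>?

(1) The observable IXIZ averages to 0. Key observation: the block from step 4 through step 11 cancels to the identity and can be dropped.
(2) A full measurement returns |0000> with probability 1/2.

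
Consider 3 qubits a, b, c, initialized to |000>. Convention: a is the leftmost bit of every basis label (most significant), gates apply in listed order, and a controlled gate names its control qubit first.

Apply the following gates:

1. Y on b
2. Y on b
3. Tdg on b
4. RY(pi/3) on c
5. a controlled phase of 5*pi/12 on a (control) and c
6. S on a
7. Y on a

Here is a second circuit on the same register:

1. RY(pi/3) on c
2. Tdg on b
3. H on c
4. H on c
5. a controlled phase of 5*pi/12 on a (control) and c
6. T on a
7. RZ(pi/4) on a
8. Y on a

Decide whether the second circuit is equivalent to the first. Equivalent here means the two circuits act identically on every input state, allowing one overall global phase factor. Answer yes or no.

Yes — the two circuits implement the same unitary up to a global phase.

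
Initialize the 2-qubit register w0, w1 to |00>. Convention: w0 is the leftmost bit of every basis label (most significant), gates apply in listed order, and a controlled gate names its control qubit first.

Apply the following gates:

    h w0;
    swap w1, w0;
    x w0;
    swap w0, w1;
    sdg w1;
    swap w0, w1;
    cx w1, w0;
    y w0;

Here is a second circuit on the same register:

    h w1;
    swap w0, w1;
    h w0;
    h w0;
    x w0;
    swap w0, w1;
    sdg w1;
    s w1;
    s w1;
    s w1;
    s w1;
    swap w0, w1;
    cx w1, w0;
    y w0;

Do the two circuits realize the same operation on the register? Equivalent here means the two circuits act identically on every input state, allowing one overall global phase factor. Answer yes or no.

No, they are not equivalent — no single phase factor reconciles the two unitaries.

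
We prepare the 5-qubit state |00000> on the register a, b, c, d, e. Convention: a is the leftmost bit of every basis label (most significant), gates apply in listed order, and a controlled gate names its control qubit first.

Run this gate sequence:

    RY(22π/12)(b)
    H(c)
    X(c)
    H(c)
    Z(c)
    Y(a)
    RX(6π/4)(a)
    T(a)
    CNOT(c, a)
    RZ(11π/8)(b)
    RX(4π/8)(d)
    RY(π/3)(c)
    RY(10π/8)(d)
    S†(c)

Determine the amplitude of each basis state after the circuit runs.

The resulting statevector has amplitude 3*sqrt(2)*sqrt(1/2 - sqrt(2)/4)*exp(-11*I*pi/16)/16 + sqrt(6)*sqrt(1/2 - sqrt(2)/4)*exp(-11*I*pi/16)/16 - sqrt(6)*I*sqrt(sqrt(2)/4 + 1/2)*exp(-11*I*pi/16)/16 - 3*sqrt(2)*I*sqrt(sqrt(2)/4 + 1/2)*exp(-11*I*pi/16)/16 on |00000>, 0 on |00001>, -sqrt(6)*I*sqrt(1/2 - sqrt(2)/4)*exp(-11*I*pi/16)/16 - 3*sqrt(2)*I*sqrt(1/2 - sqrt(2)/4)*exp(-11*I*pi/16)/16 - sqrt(6)*sqrt(sqrt(2)/4 + 1/2)*exp(-11*I*pi/16)/16 - 3*sqrt(2)*sqrt(sqrt(2)/4 + 1/2)*exp(-11*I*pi/16)/16 on |00010>, 0 on |00011>, -sqrt(2)*I*sqrt(1/2 - sqrt(2)/4)*exp(-11*I*pi/16)/16 - sqrt(6)*I*sqrt(1/2 - sqrt(2)/4)*exp(-11*I*pi/16)/16 - sqrt(2)*sqrt(sqrt(2)/4 + 1/2)*exp(-11*I*pi/16)/16 - sqrt(6)*sqrt(sqrt(2)/4 + 1/2)*exp(-11*I*pi/16)/16 on |00100>, 0 on |00101>, sqrt(6)*I*sqrt(sqrt(2)/4 + 1/2)*exp(-11*I*pi/16)/16 + sqrt(2)*I*sqrt(sqrt(2)/4 + 1/2)*exp(-11*I*pi/16)/16 - sqrt(2)*sqrt(1/2 - sqrt(2)/4)*exp(-11*I*pi/16)/16 - sqrt(6)*sqrt(1/2 - sqrt(2)/4)*exp(-11*I*pi/16)/16 on |00110>, 0 on |00111>, 3*sqrt(2)*I*sqrt(sqrt(2)/4 + 1/2)*exp(11*I*pi/16)/16 - 3*sqrt(2)*sqrt(1/2 - sqrt(2)/4)*exp(11*I*pi/16)/16 + sqrt(6)*sqrt(1/2 - sqrt(2)/4)*exp(11*I*pi/16)/16 - sqrt(6)*I*sqrt(sqrt(2)/4 + 1/2)*exp(11*I*pi/16)/16 on |01000>, 0 on |01001>, -sqrt(6)*sqrt(sqrt(2)/4 + 1/2)*exp(11*I*pi/16)/16 + 3*sqrt(2)*I*sqrt(1/2 - sqrt(2)/4)*exp(11*I*pi/16)/16 - sqrt(6)*I*sqrt(1/2 - sqrt(2)/4)*exp(11*I*pi/16)/16 + 3*sqrt(2)*sqrt(sqrt(2)/4 + 1/2)*exp(11*I*pi/16)/16 on |01010>, 0 on |01011>, -sqrt(2)*sqrt(sqrt(2)/4 + 1/2)*exp(11*I*pi/16)/16 + sqrt(6)*I*sqrt(1/2 - sqrt(2)/4)*exp(11*I*pi/16)/16 - sqrt(2)*I*sqrt(1/2 - sqrt(2)/4)*exp(11*I*pi/16)/16 + sqrt(6)*sqrt(sqrt(2)/4 + 1/2)*exp(11*I*pi/16)/16 on |01100>, 0 on |01101>, sqrt(2)*I*sqrt(sqrt(2)/4 + 1/2)*exp(11*I*pi/16)/16 - sqrt(2)*sqrt(1/2 - sqrt(2)/4)*exp(11*I*pi/16)/16 + sqrt(6)*sqrt(1/2 - sqrt(2)/4)*exp(11*I*pi/16)/16 - sqrt(6)*I*sqrt(sqrt(2)/4 + 1/2)*exp(11*I*pi/16)/16 on |01110>, 0 on |01111>, -3*sqrt(2)*I*sqrt(1/2 - sqrt(2)/4)*exp(-7*I*pi/16)/16 - sqrt(6)*I*sqrt(1/2 - sqrt(2)/4)*exp(-7*I*pi/16)/16 - sqrt(6)*sqrt(sqrt(2)/4 + 1/2)*exp(-7*I*pi/16)/16 - 3*sqrt(2)*sqrt(sqrt(2)/4 + 1/2)*exp(-7*I*pi/16)/16 on |10000>, 0 on |10001>, sqrt(6)*I*sqrt(sqrt(2)/4 + 1/2)*exp(-7*I*pi/16)/16 + 3*sqrt(2)*I*sqrt(sqrt(2)/4 + 1/2)*exp(-7*I*pi/16)/16 - sqrt(6)*sqrt(1/2 - sqrt(2)/4)*exp(-7*I*pi/16)/16 - 3*sqrt(2)*sqrt(1/2 - sqrt(2)/4)*exp(-7*I*pi/16)/16 on |10010>, 0 on |10011>, sqrt(2)*I*sqrt(sqrt(2)/4 + 1/2)*exp(-7*I*pi/16)/16 + sqrt(6)*I*sqrt(sqrt(2)/4 + 1/2)*exp(-7*I*pi/16)/16 - sqrt(2)*sqrt(1/2 - sqrt(2)/4)*exp(-7*I*pi/16)/16 - sqrt(6)*sqrt(1/2 - sqrt(2)/4)*exp(-7*I*pi/16)/16 on |10100>, 0 on |10101>, sqrt(6)*sqrt(sqrt(2)/4 + 1/2)*exp(-7*I*pi/16)/16 + sqrt(2)*sqrt(sqrt(2)/4 + 1/2)*exp(-7*I*pi/16)/16 + sqrt(2)*I*sqrt(1/2 - sqrt(2)/4)*exp(-7*I*pi/16)/16 + sqrt(6)*I*sqrt(1/2 - sqrt(2)/4)*exp(-7*I*pi/16)/16 on |10110>, 0 on |10111>, 3*sqrt(2)*I*sqrt(1/2 - sqrt(2)/4)*exp(15*I*pi/16)/16 - sqrt(6)*sqrt(sqrt(2)/4 + 1/2)*exp(15*I*pi/16)/16 + 3*sqrt(2)*sqrt(sqrt(2)/4 + 1/2)*exp(15*I*pi/16)/16 - sqrt(6)*I*sqrt(1/2 - sqrt(2)/4)*exp(15*I*pi/16)/16 on |11000>, 0 on |11001>, sqrt(6)*I*sqrt(sqrt(2)/4 + 1/2)*exp(15*I*pi/16)/16 - sqrt(6)*sqrt(1/2 - sqrt(2)/4)*exp(15*I*pi/16)/16 + 3*sqrt(2)*sqrt(1/2 - sqrt(2)/4)*exp(15*I*pi/16)/16 - 3*sqrt(2)*I*sqrt(sqrt(2)/4 + 1/2)*exp(15*I*pi/16)/16 on |11010>, 0 on |11011>, sqrt(2)*I*sqrt(sqrt(2)/4 + 1/2)*exp(15*I*pi/16)/16 - sqrt(2)*sqrt(1/2 - sqrt(2)/4)*exp(15*I*pi/16)/16 + sqrt(6)*sqrt(1/2 - sqrt(2)/4)*exp(15*I*pi/16)/16 - sqrt(6)*I*sqrt(sqrt(2)/4 + 1/2)*exp(15*I*pi/16)/16 on |11100>, 0 on |11101>, sqrt(2)*I*sqrt(1/2 - sqrt(2)/4)*exp(15*I*pi/16)/16 - sqrt(6)*sqrt(sqrt(2)/4 + 1/2)*exp(15*I*pi/16)/16 + sqrt(2)*sqrt(sqrt(2)/4 + 1/2)*exp(15*I*pi/16)/16 - sqrt(6)*I*sqrt(1/2 - sqrt(2)/4)*exp(15*I*pi/16)/16 on |11110>, 0 on |11111>. Key observation: gates 2-5 undo each other exactly, leaving only the rest of the circuit to track.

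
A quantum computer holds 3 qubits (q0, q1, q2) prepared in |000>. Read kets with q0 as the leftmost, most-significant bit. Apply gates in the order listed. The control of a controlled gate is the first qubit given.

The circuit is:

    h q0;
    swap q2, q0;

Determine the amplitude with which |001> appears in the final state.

The final state's coefficient on |001> equals sqrt(2)/2.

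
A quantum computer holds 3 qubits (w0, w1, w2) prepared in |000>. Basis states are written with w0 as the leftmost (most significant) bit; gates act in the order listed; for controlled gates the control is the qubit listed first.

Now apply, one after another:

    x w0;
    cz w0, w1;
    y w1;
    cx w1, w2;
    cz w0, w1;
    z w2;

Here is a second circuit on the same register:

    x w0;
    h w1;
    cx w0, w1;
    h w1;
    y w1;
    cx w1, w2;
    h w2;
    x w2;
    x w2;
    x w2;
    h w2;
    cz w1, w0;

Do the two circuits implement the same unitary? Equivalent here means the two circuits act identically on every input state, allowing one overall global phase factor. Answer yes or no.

Yes — the two circuits implement the same unitary up to a global phase.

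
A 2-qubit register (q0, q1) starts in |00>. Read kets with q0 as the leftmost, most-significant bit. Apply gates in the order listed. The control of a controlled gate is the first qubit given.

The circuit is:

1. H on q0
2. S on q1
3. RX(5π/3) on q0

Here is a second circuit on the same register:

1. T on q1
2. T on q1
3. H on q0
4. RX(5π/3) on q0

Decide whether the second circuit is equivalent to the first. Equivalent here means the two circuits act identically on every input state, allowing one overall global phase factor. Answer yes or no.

Yes — the two circuits implement the same unitary up to a global phase.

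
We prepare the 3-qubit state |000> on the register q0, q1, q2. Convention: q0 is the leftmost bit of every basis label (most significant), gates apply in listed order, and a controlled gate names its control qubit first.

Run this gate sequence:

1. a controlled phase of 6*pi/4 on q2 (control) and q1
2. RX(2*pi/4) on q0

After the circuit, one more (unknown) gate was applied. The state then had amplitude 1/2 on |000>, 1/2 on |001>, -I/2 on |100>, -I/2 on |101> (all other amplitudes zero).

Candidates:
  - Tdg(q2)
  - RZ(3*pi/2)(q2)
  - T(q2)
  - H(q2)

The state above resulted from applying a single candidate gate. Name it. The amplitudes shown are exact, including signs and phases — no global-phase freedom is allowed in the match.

It was H(q2) that produced the state shown.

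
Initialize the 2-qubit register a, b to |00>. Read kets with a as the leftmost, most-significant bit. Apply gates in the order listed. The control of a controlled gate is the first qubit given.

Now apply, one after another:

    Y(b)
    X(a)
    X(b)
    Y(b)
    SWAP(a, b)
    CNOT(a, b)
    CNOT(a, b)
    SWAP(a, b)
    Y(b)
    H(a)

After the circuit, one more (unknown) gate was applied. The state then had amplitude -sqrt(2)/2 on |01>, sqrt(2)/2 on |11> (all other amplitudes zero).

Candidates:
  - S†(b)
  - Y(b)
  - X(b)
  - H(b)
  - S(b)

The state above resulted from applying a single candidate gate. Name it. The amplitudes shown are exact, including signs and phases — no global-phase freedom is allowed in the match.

The applied gate was Y(b). Key observation: the block from step 4 through step 9 cancels to the identity and can be dropped.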